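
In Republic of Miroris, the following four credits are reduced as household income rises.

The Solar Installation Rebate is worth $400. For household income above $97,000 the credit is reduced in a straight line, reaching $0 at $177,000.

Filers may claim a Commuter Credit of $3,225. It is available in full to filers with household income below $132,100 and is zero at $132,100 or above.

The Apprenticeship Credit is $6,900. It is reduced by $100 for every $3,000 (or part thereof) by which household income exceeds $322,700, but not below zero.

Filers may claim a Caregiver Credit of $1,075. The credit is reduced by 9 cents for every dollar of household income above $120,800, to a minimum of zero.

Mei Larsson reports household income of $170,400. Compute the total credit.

$6,933

Solar Installation Rebate: $170,400 is $73,400 into a $80,000 phase-out range, leaving 6,600/80,000 of the credit: $400 × 6,600/80,000 = $33.
Commuter Credit: $170,400 meets or exceeds the $132,100 cutoff, so the credit is $0.
Apprenticeship Credit: $170,400 is at or below the $322,700 threshold, so the full $6,900 applies.
Caregiver Credit: 9% of the $49,600 excess over $120,800 is $4,464 ≥ base, so the credit is $0.
Total: $33 + $0 + $6,900 + $0 = $6,933.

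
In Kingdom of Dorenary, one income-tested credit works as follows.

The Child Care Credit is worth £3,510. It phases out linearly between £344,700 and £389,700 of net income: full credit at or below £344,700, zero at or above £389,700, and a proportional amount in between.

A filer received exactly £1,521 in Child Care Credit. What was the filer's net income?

£370,200

£1,521 is 1,521/3,510 of the full £3,510, so 1,989/3,510 of the £45,000 range has been used: income = £344,700 + £45,000 × 1,989/3,510 = £370,200.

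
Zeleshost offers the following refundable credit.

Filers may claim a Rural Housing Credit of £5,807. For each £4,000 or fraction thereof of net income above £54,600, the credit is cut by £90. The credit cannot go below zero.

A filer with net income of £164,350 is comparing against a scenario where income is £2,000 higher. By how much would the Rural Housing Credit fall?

At £164,350 — income exceeds £54,600 by £109,750, which is 28 full-or-partial £4,000 increments; reduction = 28 × £90 = £2,520, leaving £3,287.
At £166,350 — income exceeds £54,600 by £111,750, which is 28 full-or-partial £4,000 increments; reduction = 28 × £90 = £2,520, leaving £3,287.
Lost: £3,287 − £3,287 = £0.

£0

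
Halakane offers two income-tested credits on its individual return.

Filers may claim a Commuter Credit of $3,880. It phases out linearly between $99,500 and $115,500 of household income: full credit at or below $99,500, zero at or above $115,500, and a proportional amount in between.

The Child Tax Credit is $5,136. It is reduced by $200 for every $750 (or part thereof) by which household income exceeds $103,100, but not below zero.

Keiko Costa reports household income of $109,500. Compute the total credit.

Commuter Credit: $109,500 is $10,000 into a $16,000 phase-out range, leaving 6,000/16,000 of the credit: $3,880 × 6,000/16,000 = $1,455.
Child Tax Credit: income exceeds $103,100 by $6,400, which is 9 full-or-partial $750 increments; reduction = 9 × $200 = $1,800, leaving $3,336.
Total: $1,455 + $3,336 = $4,791.

$4,791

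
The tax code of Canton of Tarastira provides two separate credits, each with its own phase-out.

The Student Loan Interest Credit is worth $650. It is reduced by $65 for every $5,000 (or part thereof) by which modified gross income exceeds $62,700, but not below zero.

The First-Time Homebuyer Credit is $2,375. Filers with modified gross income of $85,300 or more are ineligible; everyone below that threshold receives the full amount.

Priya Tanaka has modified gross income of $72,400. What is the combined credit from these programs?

$2,895

Student Loan Interest Credit: income exceeds $62,700 by $9,700, which is 2 full-or-partial $5,000 increments; reduction = 2 × $65 = $130, leaving $520.
First-Time Homebuyer Credit: $72,400 is below the $85,300 cutoff, so the full $2,375 applies.
Total: $520 + $2,375 = $2,895.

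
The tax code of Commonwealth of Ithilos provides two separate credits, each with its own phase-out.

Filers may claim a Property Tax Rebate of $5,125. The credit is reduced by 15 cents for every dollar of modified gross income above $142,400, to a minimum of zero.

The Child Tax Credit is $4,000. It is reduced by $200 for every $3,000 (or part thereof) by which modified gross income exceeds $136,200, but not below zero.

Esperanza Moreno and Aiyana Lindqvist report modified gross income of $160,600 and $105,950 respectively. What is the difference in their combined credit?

Esperanza ($160,600): Property Tax Rebate: 15% of the $18,200 excess over $142,400 is $2,730; credit = $5,125 − $2,730 = $2,395. Child Tax Credit: income exceeds $136,200 by $24,400, which is 9 full-or-partial $3,000 increments; reduction = 9 × $200 = $1,800, leaving $2,200. total $2,395 + $2,200 = $4,595
Aiyana ($105,950): Property Tax Rebate: $105,950 is at or below the $142,400 threshold, so the full $5,125 applies. Child Tax Credit: $105,950 is at or below the $136,200 threshold, so the full $4,000 applies. total $5,125 + $4,000 = $9,125
Difference: |$4,595 − $9,125| = $4,530.

$4,530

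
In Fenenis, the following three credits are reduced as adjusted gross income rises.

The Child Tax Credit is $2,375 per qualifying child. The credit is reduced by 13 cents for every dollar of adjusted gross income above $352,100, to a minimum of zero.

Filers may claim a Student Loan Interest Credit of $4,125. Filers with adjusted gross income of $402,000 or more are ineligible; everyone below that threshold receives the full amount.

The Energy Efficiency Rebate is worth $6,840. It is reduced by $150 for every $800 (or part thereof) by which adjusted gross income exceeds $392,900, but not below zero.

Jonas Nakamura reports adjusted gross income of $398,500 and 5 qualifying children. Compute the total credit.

Child Tax Credit: base = 5 × $2,375 = $11,875. 13% of the $46,400 excess over $352,100 is $6,032; credit = $11,875 − $6,032 = $5,843.
Student Loan Interest Credit: $398,500 is below the $402,000 cutoff, so the full $4,125 applies.
Energy Efficiency Rebate: income exceeds $392,900 by $5,600, which is 7 full-or-partial $800 increments; reduction = 7 × $150 = $1,050, leaving $5,790.
Total: $5,843 + $4,125 + $5,790 = $15,758.

$15,758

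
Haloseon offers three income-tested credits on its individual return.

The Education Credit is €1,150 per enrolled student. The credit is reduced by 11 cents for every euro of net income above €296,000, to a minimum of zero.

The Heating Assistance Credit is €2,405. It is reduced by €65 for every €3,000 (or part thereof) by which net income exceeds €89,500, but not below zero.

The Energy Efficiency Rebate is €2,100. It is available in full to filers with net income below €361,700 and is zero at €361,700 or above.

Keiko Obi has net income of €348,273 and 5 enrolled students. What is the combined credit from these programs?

Education Credit: base = 5 × €1,150 = €5,750. 11% of the €52,273 excess over €296,000 is €5,750.03 ≥ base, so the credit is €0.
Heating Assistance Credit: income exceeds €89,500 by €258,773 → 87 increments × €65 = €5,655 ≥ base, so the credit is €0.
Energy Efficiency Rebate: €348,273 is below the €361,700 cutoff, so the full €2,100 applies.
Total: €0 + €0 + €2,100 = €2,100.

€2,100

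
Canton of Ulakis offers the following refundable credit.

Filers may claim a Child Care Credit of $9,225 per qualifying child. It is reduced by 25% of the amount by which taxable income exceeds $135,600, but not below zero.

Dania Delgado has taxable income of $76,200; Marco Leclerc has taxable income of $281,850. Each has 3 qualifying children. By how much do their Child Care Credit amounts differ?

Dania ($76,200): Child Care Credit: base = 3 × $9,225 = $27,675. $76,200 is at or below the $135,600 threshold, so the full $27,675 applies.
Marco ($281,850): Child Care Credit: base = 3 × $9,225 = $27,675. 25% of the $146,250 excess over $135,600 is $36,562.50 ≥ base, so the credit is $0.
Difference: |$27,675 − $0| = $27,675.

$27,675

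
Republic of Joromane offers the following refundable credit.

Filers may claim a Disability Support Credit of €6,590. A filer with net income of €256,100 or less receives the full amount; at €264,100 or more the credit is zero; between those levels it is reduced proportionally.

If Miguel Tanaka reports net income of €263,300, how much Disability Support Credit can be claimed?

Disability Support Credit: €263,300 is €7,200 into a €8,000 phase-out range, leaving 800/8,000 of the credit: €6,590 × 800/8,000 = €659.

€659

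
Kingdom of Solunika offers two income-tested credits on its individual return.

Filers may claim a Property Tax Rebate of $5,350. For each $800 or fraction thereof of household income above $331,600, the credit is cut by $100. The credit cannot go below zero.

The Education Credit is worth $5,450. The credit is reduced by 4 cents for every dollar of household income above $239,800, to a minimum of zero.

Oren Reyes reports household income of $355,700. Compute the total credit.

$3,064

Property Tax Rebate: income exceeds $331,600 by $24,100, which is 31 full-or-partial $800 increments; reduction = 31 × $100 = $3,100, leaving $2,250.
Education Credit: 4% of the $115,900 excess over $239,800 is $4,636; credit = $5,450 − $4,636 = $814.
Total: $2,250 + $814 = $3,064.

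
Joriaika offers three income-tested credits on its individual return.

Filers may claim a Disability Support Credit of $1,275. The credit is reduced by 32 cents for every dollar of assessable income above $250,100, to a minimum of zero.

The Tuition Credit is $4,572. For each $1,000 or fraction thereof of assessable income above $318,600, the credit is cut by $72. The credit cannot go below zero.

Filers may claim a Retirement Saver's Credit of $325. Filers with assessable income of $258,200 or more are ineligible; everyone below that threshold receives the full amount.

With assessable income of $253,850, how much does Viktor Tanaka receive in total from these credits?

Disability Support Credit: 32% of the $3,750 excess over $250,100 is $1,200; credit = $1,275 − $1,200 = $75.
Tuition Credit: $253,850 is at or below the $318,600 threshold, so the full $4,572 applies.
Retirement Saver's Credit: $253,850 is below the $258,200 cutoff, so the full $325 applies.
Total: $75 + $4,572 + $325 = $4,972.

$4,972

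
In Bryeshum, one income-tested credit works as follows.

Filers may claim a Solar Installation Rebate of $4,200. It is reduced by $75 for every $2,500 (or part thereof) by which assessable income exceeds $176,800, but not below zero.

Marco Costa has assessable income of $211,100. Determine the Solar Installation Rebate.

$3,150

Solar Installation Rebate: income exceeds $176,800 by $34,300, which is 14 full-or-partial $2,500 increments; reduction = 14 × $75 = $1,050, leaving $3,150.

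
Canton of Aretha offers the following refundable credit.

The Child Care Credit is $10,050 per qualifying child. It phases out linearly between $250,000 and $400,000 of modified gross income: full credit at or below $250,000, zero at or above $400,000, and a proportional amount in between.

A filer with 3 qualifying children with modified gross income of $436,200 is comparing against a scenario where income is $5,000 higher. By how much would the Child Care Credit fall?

$0

At $436,200 — base = 3 × $10,050 = $30,150. $436,200 is at or above $400,000, so the credit is $0.
At $441,200 — base = 3 × $10,050 = $30,150. $441,200 is at or above $400,000, so the credit is $0.
Lost: $0 − $0 = $0.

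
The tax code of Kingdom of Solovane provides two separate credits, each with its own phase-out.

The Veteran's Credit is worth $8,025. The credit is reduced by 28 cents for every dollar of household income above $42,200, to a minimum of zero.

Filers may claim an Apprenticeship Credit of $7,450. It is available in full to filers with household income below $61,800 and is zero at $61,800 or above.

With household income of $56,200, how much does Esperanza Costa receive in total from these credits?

Veteran's Credit: 28% of the $14,000 excess over $42,200 is $3,920; credit = $8,025 − $3,920 = $4,105.
Apprenticeship Credit: $56,200 is below the $61,800 cutoff, so the full $7,450 applies.
Total: $4,105 + $7,450 = $11,555.

$11,555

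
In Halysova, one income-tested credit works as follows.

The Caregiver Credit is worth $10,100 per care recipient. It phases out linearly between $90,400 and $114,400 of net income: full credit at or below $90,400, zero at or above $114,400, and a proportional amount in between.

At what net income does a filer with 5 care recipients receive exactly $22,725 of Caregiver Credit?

$103,600

Full credit = 5 × $10,100 = $50,500.
$22,725 is 22,725/50,500 of the full $50,500, so 27,775/50,500 of the $24,000 range has been used: income = $90,400 + $24,000 × 27,775/50,500 = $103,600.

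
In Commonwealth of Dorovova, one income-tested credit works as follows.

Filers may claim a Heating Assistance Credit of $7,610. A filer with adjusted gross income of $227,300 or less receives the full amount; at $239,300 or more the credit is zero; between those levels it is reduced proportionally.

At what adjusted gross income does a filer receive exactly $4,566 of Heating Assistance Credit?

$4,566 is 4,566/7,610 of the full $7,610, so 3,044/7,610 of the $12,000 range has been used: income = $227,300 + $12,000 × 3,044/7,610 = $232,100.

$232,100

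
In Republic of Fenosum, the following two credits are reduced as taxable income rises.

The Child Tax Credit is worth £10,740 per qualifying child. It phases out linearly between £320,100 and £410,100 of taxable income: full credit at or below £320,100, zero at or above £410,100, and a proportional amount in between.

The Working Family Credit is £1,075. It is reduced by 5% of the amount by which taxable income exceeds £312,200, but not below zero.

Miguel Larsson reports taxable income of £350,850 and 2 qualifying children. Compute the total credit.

Child Tax Credit: base = 2 × £10,740 = £21,480. £350,850 is £30,750 into a £90,000 phase-out range, leaving 59,250/90,000 of the credit: £21,480 × 59,250/90,000 = £14,141.
Working Family Credit: 5% of the £38,650 excess over £312,200 is £1,932.50 ≥ base, so the credit is £0.
Total: £14,141 + £0 = £14,141.

£14,141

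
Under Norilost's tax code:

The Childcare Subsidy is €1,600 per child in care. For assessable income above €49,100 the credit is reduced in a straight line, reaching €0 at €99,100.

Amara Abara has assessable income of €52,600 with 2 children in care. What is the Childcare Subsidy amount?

€2,976

Childcare Subsidy: base = 2 × €1,600 = €3,200. €52,600 is €3,500 into a €50,000 phase-out range, leaving 46,500/50,000 of the credit: €3,200 × 46,500/50,000 = €2,976.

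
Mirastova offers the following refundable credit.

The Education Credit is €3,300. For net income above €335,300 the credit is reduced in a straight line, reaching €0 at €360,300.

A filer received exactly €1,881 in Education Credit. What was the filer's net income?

€1,881 is 1,881/3,300 of the full €3,300, so 1,419/3,300 of the €25,000 range has been used: income = €335,300 + €25,000 × 1,419/3,300 = €346,050.

€346,050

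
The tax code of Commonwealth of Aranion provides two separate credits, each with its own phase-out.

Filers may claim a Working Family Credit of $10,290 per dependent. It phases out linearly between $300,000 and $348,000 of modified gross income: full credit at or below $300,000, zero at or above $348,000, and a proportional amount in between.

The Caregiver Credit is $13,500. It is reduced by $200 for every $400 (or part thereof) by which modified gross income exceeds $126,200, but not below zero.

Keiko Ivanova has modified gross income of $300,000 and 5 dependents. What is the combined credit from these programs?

Working Family Credit: base = 5 × $10,290 = $51,450. $300,000 is at or below the $300,000 threshold, so the full $51,450 applies.
Caregiver Credit: income exceeds $126,200 by $173,800 → 435 increments × $200 = $87,000 ≥ base, so the credit is $0.
Total: $51,450 + $0 = $51,450.

$51,450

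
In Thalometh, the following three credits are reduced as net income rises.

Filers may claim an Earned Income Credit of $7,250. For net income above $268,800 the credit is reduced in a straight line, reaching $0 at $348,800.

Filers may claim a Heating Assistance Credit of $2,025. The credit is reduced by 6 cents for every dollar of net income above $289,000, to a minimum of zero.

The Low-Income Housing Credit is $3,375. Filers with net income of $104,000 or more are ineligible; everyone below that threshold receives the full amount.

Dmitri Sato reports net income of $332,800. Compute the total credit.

Earned Income Credit: $332,800 is $64,000 into a $80,000 phase-out range, leaving 16,000/80,000 of the credit: $7,250 × 16,000/80,000 = $1,450.
Heating Assistance Credit: 6% of the $43,800 excess over $289,000 is $2,628 ≥ base, so the credit is $0.
Low-Income Housing Credit: $332,800 meets or exceeds the $104,000 cutoff, so the credit is $0.
Total: $1,450 + $0 + $0 = $1,450.

$1,450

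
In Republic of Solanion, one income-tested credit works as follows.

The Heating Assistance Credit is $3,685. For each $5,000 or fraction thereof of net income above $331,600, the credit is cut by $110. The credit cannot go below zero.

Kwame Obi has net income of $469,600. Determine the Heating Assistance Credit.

$605

Heating Assistance Credit: income exceeds $331,600 by $138,000, which is 28 full-or-partial $5,000 increments; reduction = 28 × $110 = $3,080, leaving $605.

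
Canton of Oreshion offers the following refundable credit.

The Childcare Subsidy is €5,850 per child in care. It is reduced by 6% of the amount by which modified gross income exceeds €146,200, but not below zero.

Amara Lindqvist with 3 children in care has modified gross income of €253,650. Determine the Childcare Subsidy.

Childcare Subsidy: base = 3 × €5,850 = €17,550. 6% of the €107,450 excess over €146,200 is €6,447; credit = €17,550 − €6,447 = €11,103.

€11,103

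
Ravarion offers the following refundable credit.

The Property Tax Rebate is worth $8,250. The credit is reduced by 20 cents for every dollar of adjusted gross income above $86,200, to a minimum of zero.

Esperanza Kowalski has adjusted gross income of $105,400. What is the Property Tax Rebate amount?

$4,410

Property Tax Rebate: 20% of the $19,200 excess over $86,200 is $3,840; credit = $8,250 − $3,840 = $4,410.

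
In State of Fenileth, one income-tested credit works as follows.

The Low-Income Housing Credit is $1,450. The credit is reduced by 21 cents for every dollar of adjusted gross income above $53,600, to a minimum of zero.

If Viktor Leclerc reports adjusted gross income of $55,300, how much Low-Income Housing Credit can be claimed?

Low-Income Housing Credit: 21% of the $1,700 excess over $53,600 is $357; credit = $1,450 − $357 = $1,093.

$1,093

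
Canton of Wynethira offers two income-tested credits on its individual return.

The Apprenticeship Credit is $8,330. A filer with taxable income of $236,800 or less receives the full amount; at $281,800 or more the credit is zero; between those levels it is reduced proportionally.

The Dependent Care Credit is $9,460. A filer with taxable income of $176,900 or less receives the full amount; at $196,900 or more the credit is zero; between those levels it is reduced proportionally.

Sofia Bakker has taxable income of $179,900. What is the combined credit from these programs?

Apprenticeship Credit: $179,900 is at or below the $236,800 threshold, so the full $8,330 applies.
Dependent Care Credit: $179,900 is $3,000 into a $20,000 phase-out range, leaving 17,000/20,000 of the credit: $9,460 × 17,000/20,000 = $8,041.
Total: $8,330 + $8,041 = $16,371.

$16,371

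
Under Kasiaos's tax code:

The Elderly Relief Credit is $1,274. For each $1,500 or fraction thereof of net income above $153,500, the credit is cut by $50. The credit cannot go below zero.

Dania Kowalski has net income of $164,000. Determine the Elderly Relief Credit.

Elderly Relief Credit: income exceeds $153,500 by $10,500, which is 7 full-or-partial $1,500 increments; reduction = 7 × $50 = $350, leaving $924.

$924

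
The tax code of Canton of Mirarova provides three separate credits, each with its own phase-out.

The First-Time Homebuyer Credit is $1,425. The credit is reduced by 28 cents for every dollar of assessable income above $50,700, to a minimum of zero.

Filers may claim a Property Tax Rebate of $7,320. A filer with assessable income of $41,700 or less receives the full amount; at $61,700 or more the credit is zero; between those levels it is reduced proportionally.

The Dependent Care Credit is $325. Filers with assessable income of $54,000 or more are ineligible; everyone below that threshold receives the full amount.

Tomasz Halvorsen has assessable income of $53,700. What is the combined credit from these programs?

First-Time Homebuyer Credit: 28% of the $3,000 excess over $50,700 is $840; credit = $1,425 − $840 = $585.
Property Tax Rebate: $53,700 is $12,000 into a $20,000 phase-out range, leaving 8,000/20,000 of the credit: $7,320 × 8,000/20,000 = $2,928.
Dependent Care Credit: $53,700 is below the $54,000 cutoff, so the full $325 applies.
Total: $585 + $2,928 + $325 = $3,838.

$3,838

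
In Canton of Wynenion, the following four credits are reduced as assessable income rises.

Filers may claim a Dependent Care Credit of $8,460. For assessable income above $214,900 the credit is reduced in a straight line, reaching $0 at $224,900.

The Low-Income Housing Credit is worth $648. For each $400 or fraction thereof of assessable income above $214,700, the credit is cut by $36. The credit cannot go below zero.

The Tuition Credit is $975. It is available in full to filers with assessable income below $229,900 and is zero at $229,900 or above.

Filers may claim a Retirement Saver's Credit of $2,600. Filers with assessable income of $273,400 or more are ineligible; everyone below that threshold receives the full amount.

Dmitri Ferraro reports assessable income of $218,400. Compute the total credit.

$9,362

Dependent Care Credit: $218,400 is $3,500 into a $10,000 phase-out range, leaving 6,500/10,000 of the credit: $8,460 × 6,500/10,000 = $5,499.
Low-Income Housing Credit: income exceeds $214,700 by $3,700, which is 10 full-or-partial $400 increments; reduction = 10 × $36 = $360, leaving $288.
Tuition Credit: $218,400 is below the $229,900 cutoff, so the full $975 applies.
Retirement Saver's Credit: $218,400 is below the $273,400 cutoff, so the full $2,600 applies.
Total: $5,499 + $288 + $975 + $2,600 = $9,362.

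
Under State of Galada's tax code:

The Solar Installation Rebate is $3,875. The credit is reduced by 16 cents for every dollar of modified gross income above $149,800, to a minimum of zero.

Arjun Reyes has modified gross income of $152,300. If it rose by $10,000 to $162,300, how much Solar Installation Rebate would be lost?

$1,600

At $152,300 — 16% of the $2,500 excess over $149,800 is $400; credit = $3,875 − $400 = $3,475.
At $162,300 — 16% of the $12,500 excess over $149,800 is $2,000; credit = $3,875 − $2,000 = $1,875.
Lost: $3,475 − $1,875 = $1,600.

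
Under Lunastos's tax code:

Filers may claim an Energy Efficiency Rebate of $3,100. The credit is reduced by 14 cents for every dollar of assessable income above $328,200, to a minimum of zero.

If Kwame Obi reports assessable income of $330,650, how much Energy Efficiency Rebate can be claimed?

$2,757

Energy Efficiency Rebate: 14% of the $2,450 excess over $328,200 is $343; credit = $3,100 − $343 = $2,757.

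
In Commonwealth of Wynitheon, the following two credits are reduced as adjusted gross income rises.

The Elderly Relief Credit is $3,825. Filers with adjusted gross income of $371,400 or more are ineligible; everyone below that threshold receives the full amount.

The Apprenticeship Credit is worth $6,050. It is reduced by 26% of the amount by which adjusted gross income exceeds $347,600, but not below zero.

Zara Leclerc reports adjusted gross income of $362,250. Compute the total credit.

Elderly Relief Credit: $362,250 is below the $371,400 cutoff, so the full $3,825 applies.
Apprenticeship Credit: 26% of the $14,650 excess over $347,600 is $3,809; credit = $6,050 − $3,809 = $2,241.
Total: $3,825 + $2,241 = $6,066.

$6,066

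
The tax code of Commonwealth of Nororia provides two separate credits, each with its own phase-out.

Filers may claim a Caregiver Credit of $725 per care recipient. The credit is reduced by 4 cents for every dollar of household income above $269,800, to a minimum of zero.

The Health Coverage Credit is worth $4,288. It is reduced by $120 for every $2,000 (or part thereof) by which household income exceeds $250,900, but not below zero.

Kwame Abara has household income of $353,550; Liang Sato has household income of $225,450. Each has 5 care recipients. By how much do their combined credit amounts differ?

Kwame ($353,550): Caregiver Credit: base = 5 × $725 = $3,625. 4% of the $83,750 excess over $269,800 is $3,350; credit = $3,625 − $3,350 = $275. Health Coverage Credit: income exceeds $250,900 by $102,650 → 52 increments × $120 = $6,240 ≥ base, so the credit is $0. total $275 + $0 = $275
Liang ($225,450): Caregiver Credit: base = 5 × $725 = $3,625. $225,450 is at or below the $269,800 threshold, so the full $3,625 applies. Health Coverage Credit: $225,450 is at or below the $250,900 threshold, so the full $4,288 applies. total $3,625 + $4,288 = $7,913
Difference: |$275 − $7,913| = $7,638.

$7,638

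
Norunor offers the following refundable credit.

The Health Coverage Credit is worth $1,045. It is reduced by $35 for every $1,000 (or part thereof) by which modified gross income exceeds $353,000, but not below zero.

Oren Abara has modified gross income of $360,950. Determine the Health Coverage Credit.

Health Coverage Credit: income exceeds $353,000 by $7,950, which is 8 full-or-partial $1,000 increments; reduction = 8 × $35 = $280, leaving $765.

$765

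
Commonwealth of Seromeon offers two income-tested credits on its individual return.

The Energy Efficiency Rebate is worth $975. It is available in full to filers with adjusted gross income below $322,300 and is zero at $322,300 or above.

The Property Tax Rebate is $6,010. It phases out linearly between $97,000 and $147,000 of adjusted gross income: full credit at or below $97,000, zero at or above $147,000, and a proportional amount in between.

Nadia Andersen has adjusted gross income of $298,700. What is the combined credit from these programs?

Energy Efficiency Rebate: $298,700 is below the $322,300 cutoff, so the full $975 applies.
Property Tax Rebate: $298,700 is at or above $147,000, so the credit is $0.
Total: $975 + $0 = $975.

$975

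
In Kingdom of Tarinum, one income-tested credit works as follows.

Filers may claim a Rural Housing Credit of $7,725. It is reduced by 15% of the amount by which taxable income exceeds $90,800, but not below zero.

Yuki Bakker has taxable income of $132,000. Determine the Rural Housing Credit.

$1,545

Rural Housing Credit: 15% of the $41,200 excess over $90,800 is $6,180; credit = $7,725 − $6,180 = $1,545.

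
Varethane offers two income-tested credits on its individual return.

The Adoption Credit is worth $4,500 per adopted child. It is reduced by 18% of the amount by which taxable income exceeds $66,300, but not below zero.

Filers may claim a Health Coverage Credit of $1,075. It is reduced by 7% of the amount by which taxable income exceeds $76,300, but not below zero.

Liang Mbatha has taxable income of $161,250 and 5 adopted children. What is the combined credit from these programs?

Adoption Credit: base = 5 × $4,500 = $22,500. 18% of the $94,950 excess over $66,300 is $17,091; credit = $22,500 − $17,091 = $5,409.
Health Coverage Credit: 7% of the $84,950 excess over $76,300 is $5,946.50 ≥ base, so the credit is $0.
Total: $5,409 + $0 = $5,409.

$5,409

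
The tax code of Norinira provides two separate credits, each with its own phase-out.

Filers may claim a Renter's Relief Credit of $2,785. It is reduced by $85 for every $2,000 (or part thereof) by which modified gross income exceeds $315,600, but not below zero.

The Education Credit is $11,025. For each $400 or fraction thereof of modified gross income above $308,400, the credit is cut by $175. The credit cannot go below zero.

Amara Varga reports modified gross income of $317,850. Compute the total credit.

Renter's Relief Credit: income exceeds $315,600 by $2,250, which is 2 full-or-partial $2,000 increments; reduction = 2 × $85 = $170, leaving $2,615.
Education Credit: income exceeds $308,400 by $9,450, which is 24 full-or-partial $400 increments; reduction = 24 × $175 = $4,200, leaving $6,825.
Total: $2,615 + $6,825 = $9,440.

$9,440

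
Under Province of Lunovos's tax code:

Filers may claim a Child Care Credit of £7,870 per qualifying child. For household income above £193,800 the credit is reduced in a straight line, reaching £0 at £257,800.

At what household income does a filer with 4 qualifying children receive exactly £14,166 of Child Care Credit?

£229,000

Full credit = 4 × £7,870 = £31,480.
£14,166 is 14,166/31,480 of the full £31,480, so 17,314/31,480 of the £64,000 range has been used: income = £193,800 + £64,000 × 17,314/31,480 = £229,000.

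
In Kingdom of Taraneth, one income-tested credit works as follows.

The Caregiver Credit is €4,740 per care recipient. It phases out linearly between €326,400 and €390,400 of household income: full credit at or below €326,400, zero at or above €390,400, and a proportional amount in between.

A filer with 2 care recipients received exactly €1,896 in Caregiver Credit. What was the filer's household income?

Full credit = 2 × €4,740 = €9,480.
€1,896 is 1,896/9,480 of the full €9,480, so 7,584/9,480 of the €64,000 range has been used: income = €326,400 + €64,000 × 7,584/9,480 = €377,600.

€377,600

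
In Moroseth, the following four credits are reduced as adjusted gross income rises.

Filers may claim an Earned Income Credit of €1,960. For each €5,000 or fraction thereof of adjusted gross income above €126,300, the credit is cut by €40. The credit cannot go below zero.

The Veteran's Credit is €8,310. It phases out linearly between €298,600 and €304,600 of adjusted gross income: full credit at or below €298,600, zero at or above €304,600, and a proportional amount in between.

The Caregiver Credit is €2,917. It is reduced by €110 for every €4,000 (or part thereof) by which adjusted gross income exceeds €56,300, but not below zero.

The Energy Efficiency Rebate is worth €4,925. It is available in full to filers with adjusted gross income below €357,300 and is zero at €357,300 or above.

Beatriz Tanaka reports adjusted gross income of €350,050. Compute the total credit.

Earned Income Credit: income exceeds €126,300 by €223,750, which is 45 full-or-partial €5,000 increments; reduction = 45 × €40 = €1,800, leaving €160.
Veteran's Credit: €350,050 is at or above €304,600, so the credit is €0.
Caregiver Credit: income exceeds €56,300 by €293,750 → 74 increments × €110 = €8,140 ≥ base, so the credit is €0.
Energy Efficiency Rebate: €350,050 is below the €357,300 cutoff, so the full €4,925 applies.
Total: €160 + €0 + €0 + €4,925 = €5,085.

€5,085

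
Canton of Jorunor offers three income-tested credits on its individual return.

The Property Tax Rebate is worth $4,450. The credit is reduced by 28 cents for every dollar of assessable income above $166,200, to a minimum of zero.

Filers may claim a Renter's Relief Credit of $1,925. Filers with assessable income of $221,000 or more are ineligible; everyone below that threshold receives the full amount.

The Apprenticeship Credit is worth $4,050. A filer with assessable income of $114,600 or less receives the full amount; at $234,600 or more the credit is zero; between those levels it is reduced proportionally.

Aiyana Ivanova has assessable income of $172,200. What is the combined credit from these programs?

Property Tax Rebate: 28% of the $6,000 excess over $166,200 is $1,680; credit = $4,450 − $1,680 = $2,770.
Renter's Relief Credit: $172,200 is below the $221,000 cutoff, so the full $1,925 applies.
Apprenticeship Credit: $172,200 is $57,600 into a $120,000 phase-out range, leaving 62,400/120,000 of the credit: $4,050 × 62,400/120,000 = $2,106.
Total: $2,770 + $1,925 + $2,106 = $6,801.

$6,801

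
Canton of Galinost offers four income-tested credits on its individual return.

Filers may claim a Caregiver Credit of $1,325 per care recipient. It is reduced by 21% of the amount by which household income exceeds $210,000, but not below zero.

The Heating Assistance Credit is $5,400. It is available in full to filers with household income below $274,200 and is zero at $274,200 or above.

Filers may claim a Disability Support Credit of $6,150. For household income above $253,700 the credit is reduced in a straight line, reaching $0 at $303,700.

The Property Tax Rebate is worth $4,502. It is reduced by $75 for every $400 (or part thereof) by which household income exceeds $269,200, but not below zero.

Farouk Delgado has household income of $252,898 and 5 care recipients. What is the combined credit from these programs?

Caregiver Credit: base = 5 × $1,325 = $6,625. 21% of the $42,898 excess over $210,000 is $9,008.58 ≥ base, so the credit is $0.
Heating Assistance Credit: $252,898 is below the $274,200 cutoff, so the full $5,400 applies.
Disability Support Credit: $252,898 is at or below the $253,700 threshold, so the full $6,150 applies.
Property Tax Rebate: $252,898 is at or below the $269,200 threshold, so the full $4,502 applies.
Total: $0 + $5,400 + $6,150 + $4,502 = $16,052.

$16,052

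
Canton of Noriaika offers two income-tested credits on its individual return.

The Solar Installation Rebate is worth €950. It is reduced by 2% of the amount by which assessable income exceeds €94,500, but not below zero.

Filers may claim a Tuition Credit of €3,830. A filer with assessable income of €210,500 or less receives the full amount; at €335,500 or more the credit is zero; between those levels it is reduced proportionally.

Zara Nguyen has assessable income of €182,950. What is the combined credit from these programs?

€3,830

Solar Installation Rebate: 2% of the €88,450 excess over €94,500 is €1,769 ≥ base, so the credit is €0.
Tuition Credit: €182,950 is at or below the €210,500 threshold, so the full €3,830 applies.
Total: €0 + €3,830 = €3,830.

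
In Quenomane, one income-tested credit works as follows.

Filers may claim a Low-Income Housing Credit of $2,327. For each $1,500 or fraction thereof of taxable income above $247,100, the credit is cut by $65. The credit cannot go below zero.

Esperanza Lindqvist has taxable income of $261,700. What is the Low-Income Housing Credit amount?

$1,677

Low-Income Housing Credit: income exceeds $247,100 by $14,600, which is 10 full-or-partial $1,500 increments; reduction = 10 × $65 = $650, leaving $1,677.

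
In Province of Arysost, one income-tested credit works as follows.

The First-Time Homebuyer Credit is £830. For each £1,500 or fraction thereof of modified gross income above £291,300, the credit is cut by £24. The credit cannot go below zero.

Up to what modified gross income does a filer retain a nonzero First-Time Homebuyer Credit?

£342,300

After 34 increments the reduction is 34 × £24 = £816, leaving £14; one more increment wipes it out. Increment 34 ends at excess 34 × £1,500 = £51,000, so the highest qualifying income is £291,300 + £51,000 = £342,300.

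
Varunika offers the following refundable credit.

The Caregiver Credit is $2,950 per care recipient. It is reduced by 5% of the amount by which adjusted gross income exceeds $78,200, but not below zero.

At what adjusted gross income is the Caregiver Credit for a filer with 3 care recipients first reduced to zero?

$255,200

Full credit = 3 × $2,950 = $8,850.
The credit falls by 5% of each dollar above $78,200, so it reaches zero when the excess is $8,850 / 5% = $177,000: income = $78,200 + $177,000 = $255,200.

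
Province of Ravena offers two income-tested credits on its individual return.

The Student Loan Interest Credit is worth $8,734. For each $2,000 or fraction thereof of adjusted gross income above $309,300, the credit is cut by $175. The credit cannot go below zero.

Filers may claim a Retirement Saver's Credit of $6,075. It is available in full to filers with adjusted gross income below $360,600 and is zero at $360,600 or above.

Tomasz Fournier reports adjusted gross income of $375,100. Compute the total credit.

Student Loan Interest Credit: income exceeds $309,300 by $65,800, which is 33 full-or-partial $2,000 increments; reduction = 33 × $175 = $5,775, leaving $2,959.
Retirement Saver's Credit: $375,100 meets or exceeds the $360,600 cutoff, so the credit is $0.
Total: $2,959 + $0 = $2,959.

$2,959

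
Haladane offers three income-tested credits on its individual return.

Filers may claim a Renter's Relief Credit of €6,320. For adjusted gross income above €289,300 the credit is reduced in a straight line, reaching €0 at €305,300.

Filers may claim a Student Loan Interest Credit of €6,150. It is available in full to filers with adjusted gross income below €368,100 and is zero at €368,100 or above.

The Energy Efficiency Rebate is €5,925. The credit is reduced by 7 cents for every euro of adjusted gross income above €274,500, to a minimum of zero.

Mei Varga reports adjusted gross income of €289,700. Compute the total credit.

Renter's Relief Credit: €289,700 is €400 into a €16,000 phase-out range, leaving 15,600/16,000 of the credit: €6,320 × 15,600/16,000 = €6,162.
Student Loan Interest Credit: €289,700 is below the €368,100 cutoff, so the full €6,150 applies.
Energy Efficiency Rebate: 7% of the €15,200 excess over €274,500 is €1,064; credit = €5,925 − €1,064 = €4,861.
Total: €6,162 + €6,150 + €4,861 = €17,173.

€17,173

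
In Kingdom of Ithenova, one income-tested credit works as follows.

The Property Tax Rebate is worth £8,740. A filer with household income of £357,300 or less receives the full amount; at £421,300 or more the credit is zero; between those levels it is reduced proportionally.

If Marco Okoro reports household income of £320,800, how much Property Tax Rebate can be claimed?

Property Tax Rebate: £320,800 is at or below the £357,300 threshold, so the full £8,740 applies.

£8,740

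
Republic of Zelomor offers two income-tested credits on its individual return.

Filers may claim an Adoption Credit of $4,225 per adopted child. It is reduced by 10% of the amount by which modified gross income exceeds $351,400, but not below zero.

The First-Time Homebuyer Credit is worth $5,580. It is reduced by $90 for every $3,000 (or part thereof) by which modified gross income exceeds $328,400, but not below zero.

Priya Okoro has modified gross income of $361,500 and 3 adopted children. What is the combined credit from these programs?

$16,165

Adoption Credit: base = 3 × $4,225 = $12,675. 10% of the $10,100 excess over $351,400 is $1,010; credit = $12,675 − $1,010 = $11,665.
First-Time Homebuyer Credit: income exceeds $328,400 by $33,100, which is 12 full-or-partial $3,000 increments; reduction = 12 × $90 = $1,080, leaving $4,500.
Total: $11,665 + $4,500 = $16,165.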